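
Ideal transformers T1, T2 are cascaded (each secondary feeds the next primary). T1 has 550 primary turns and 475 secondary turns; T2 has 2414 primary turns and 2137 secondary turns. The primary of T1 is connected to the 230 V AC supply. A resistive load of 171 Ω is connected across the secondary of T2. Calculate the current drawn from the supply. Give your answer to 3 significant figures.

I_supply ≈ 0.786 A

After T1: V = 230.00 × 475/550 = 198.64 V.
After T2: V = 198.64 × 2137/2414 = 175.84 V.
I_load = 175.84/171 = 1.0283 A, so P_out = 175.84 × 1.0283 = 180.82 W.
All ideal ⇒ P_in = P_out, so I_supply = 180.82/230 = 0.786 A.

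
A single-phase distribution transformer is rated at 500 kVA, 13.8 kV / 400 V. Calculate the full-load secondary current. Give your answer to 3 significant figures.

I_s = S/V_s = 500000/400 = 1250 A.

I_s ≈ 1250 A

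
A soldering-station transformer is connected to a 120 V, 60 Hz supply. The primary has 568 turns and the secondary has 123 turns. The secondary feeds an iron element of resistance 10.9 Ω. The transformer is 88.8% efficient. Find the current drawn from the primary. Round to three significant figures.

I_p ≈ 0.581 A

V_s = 120 × 123/568 = 25.986 V.
I_s = V_s/R = 25.986/10.9 = 2.3840 A.
P_out = V_s I_s = 25.986 × 2.3840 = 61.951 W.
P_in = P_out/η = 61.951/0.888 = 69.765 W.
I_p = P_in/V_p = 69.765/120 = 0.581 A.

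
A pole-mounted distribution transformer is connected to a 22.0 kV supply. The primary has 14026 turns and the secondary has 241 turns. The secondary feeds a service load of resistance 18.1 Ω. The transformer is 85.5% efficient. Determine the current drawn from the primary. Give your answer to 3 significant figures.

V_s = 22000 × 241/14026 = 378.01 V.
I_s = V_s/R = 378.01/18.1 = 20.885 A.
P_out = V_s I_s = 378.01 × 20.885 = 7894.7 W.
P_in = P_out/η = 7894.7/0.855 = 9233.5 W.
I_p = P_in/V_p = 9233.5/22000 = 0.420 A.

I_p ≈ 0.420 A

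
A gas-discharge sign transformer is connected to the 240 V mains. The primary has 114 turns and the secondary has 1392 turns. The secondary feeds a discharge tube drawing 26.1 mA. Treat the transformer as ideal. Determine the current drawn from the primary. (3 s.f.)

For an ideal transformer I_p N_p = I_s N_s, so I_p = 0.0261 × 1392/114 = 0.319 A.

I_p ≈ 0.319 A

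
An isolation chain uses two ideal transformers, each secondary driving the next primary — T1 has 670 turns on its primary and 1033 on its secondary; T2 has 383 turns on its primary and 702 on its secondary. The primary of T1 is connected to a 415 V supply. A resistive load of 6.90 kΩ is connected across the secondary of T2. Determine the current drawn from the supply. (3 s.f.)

Secondary of T1: V = 415.00 × 1033/670 = 639.84 V.
Secondary of T2: V = 639.84 × 702/383 = 1172.8 V.
I_load = 1172.8/6900 = 0.16997 A, so P_out = 1172.8 × 0.16997 = 199.33 W.
All ideal ⇒ P_in = P_out, so I_supply = 199.33/415 = 0.480 A.

I_supply ≈ 0.480 A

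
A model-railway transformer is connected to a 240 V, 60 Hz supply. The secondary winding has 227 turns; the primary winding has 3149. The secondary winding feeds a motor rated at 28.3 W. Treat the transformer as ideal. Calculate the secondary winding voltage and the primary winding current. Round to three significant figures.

V_s = V_p × N_s/N_p = 240 × 227/3149 = 17.301 V.
I_s = P/V_s = 28.3/17.301 = 1.6358 A.
I_p = I_s × N_s/N_p = 1.6358 × 227/3149 = 0.118 A.

V_s ≈ 17.3 V, I_p ≈ 0.118 A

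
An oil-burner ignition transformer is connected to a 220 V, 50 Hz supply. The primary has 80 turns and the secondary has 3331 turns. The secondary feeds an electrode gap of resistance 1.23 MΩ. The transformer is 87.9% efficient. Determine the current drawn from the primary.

V_s = 220 × 3331/80 = 9160.2 V.
I_s = V_s/R = 9160.2/(1.23×10^6) = 0.0074474 A.
P_out = V_s I_s = 9160.2 × 0.0074474 = 68.220 W.
P_in = P_out/η = 68.220/0.879 = 77.611 W.
I_p = P_in/V_p = 77.611/220 = 0.353 A.

I_p ≈ 0.353 A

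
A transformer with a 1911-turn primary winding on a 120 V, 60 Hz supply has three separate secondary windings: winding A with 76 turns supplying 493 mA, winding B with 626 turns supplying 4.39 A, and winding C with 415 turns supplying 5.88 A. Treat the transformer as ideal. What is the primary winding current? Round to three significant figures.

V_A = 120 × 76/1911 = 4.7724 V; V_B = 120 × 626/1911 = 39.309 V; V_C = 120 × 415/1911 = 26.060 V.
P_out = V_A I_A + V_B I_B + V_C I_C = 4.7724×0.493 + 39.309×4.39 + 26.060×5.88 = 2.3528 + 172.57 + 153.23 = 328.15 W.
Ideal ⇒ P_in = P_out, so I_p = P_out/V_p = 328.15/120 = 2.73 A.

I_p ≈ 2.73 A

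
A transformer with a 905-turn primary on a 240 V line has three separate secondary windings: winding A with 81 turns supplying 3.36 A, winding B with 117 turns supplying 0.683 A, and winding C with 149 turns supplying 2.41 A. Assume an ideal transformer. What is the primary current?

V_A = 240 × 81/905 = 21.481 V; V_B = 240 × 117/905 = 31.028 V; V_C = 240 × 149/905 = 39.514 V.
P_out = V_A I_A + V_B I_B + V_C I_C = 21.481×3.36 + 31.028×0.683 + 39.514×2.41 = 72.175 + 21.192 + 95.228 = 188.60 W.
Ideal ⇒ P_in = P_out, so I_p = P_out/V_p = 188.60/240 = 0.786 A.

I_p ≈ 0.786 A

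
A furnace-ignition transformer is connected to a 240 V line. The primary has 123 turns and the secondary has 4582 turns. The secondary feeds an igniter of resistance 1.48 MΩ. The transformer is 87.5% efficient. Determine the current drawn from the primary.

V_s = 240 × 4582/123 = 8940.5 V.
I_s = V_s/R = 8940.5/(1.48×10^6) = 0.0060409 A.
P_out = V_s I_s = 8940.5 × 0.0060409 = 54.008 W.
P_in = P_out/η = 54.008/0.875 = 61.724 W.
I_p = P_in/V_p = 61.724/240 = 0.257 A.

I_p ≈ 0.257 A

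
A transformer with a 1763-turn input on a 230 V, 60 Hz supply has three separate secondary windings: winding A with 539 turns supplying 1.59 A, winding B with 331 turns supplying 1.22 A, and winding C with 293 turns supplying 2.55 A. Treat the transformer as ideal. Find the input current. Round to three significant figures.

V_A = 230 × 539/1763 = 70.318 V; V_B = 230 × 331/1763 = 43.182 V; V_C = 230 × 293/1763 = 38.225 V.
P_out = V_A I_A + V_B I_B + V_C I_C = 70.318×1.59 + 43.182×1.22 + 38.225×2.55 = 111.81 + 52.682 + 97.473 = 261.96 W.
Ideal ⇒ P_in = P_out, so I_in = P_out/V_in = 261.96/230 = 1.14 A.

I_in ≈ 1.14 A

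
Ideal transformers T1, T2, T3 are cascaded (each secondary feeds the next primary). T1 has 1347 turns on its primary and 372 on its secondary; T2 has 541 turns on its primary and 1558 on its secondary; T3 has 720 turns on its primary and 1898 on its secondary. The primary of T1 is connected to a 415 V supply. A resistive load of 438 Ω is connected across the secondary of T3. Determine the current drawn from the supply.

I_supply ≈ 4.16 A

After T1: V = 415.00 × 372/1347 = 114.61 V.
After T2: V = 114.61 × 1558/541 = 330.06 V.
After T3: V = 330.06 × 1898/720 = 870.08 V.
I_load = 870.08/438 = 1.9865 A, so P_out = 870.08 × 1.9865 = 1728.4 W.
All ideal ⇒ P_in = P_out, so I_supply = 1728.4/415 = 4.16 A.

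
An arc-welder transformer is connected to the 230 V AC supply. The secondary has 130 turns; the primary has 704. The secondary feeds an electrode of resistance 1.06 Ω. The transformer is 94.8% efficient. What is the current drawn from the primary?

I_p ≈ 7.80 A

V_s = 230 × 130/704 = 42.472 V.
I_s = V_s/R = 42.472/1.06 = 40.068 A.
P_out = V_s I_s = 42.472 × 40.068 = 1701.7 W.
P_in = P_out/η = 1701.7/0.948 = 1795.1 W.
I_p = P_in/V_p = 1795.1/230 = 7.80 A.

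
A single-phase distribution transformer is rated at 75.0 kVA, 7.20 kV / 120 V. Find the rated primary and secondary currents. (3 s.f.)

I_p = S/V_p = 75000/7200 = 10.4 A.
I_s = S/V_s = 75000/120 = 625 A.

I_p ≈ 10.4 A, I_s ≈ 625 A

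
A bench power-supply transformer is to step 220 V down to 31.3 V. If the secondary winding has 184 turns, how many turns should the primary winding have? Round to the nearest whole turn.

N_p = 1293 turns

N_p/N_s = V_p/V_s, so N_p = 184 × 220/31.3 = 1293.3 ≈ 1293 turns.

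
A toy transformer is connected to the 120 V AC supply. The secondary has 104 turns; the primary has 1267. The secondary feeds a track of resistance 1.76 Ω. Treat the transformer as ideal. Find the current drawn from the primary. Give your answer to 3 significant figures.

V_s = V_p × N_s/N_p = 120 × 104/1267 = 9.8500 V.
I_s = V_s/R = 9.8500/1.76 = 5.5966 A.
For an ideal transformer I_p N_p = I_s N_s, so I_p = 5.5966 × 104/1267 = 0.459 A.

I_p ≈ 0.459 A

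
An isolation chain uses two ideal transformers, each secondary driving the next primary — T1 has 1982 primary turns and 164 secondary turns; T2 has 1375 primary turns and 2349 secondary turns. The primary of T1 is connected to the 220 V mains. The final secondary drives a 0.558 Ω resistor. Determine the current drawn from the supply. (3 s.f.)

Secondary of T1: V = 220.00 × 164/1982 = 18.204 V.
Secondary of T2: V = 18.204 × 2349/1375 = 31.099 V.
I_load = 31.099/0.558 = 55.733 A, so P_out = 31.099 × 55.733 = 1733.2 W.
All ideal ⇒ P_in = P_out, so I_supply = 1733.2/220 = 7.88 A.

I_supply ≈ 7.88 A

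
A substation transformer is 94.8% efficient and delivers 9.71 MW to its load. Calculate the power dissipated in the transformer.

P_loss ≈ 533000 W

P_in = P_out/η = 9.71×10^6/0.948 = 1.02426×10^7 W.
P_loss = P_in − P_out = 1.02426×10^7 − 9.71×10^6 = 533000 W.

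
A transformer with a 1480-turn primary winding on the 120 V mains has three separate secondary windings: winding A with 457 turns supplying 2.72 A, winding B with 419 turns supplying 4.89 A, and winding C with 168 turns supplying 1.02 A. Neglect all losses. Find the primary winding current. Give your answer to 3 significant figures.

V_A = 120 × 457/1480 = 37.054 V; V_B = 120 × 419/1480 = 33.973 V; V_C = 120 × 168/1480 = 13.622 V.
P_out = V_A I_A + V_B I_B + V_C I_C = 37.054×2.72 + 33.973×4.89 + 13.622×1.02 = 100.79 + 166.13 + 13.894 = 280.81 W.
Ideal ⇒ P_in = P_out, so I_p = P_out/V_p = 280.81/120 = 2.34 A.

I_p ≈ 2.34 A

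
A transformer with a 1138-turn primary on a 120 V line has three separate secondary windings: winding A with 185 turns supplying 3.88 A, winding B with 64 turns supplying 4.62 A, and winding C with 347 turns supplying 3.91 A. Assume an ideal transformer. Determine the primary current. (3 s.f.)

V_A = 120 × 185/1138 = 19.508 V; V_B = 120 × 64/1138 = 6.7487 V; V_C = 120 × 347/1138 = 36.591 V.
P_out = V_A I_A + V_B I_B + V_C I_C = 19.508×3.88 + 6.7487×4.62 + 36.591×3.91 = 75.691 + 31.179 + 143.07 = 249.94 W.
Ideal ⇒ P_in = P_out, so I_p = P_out/V_p = 249.94/120 = 2.08 A.

I_p ≈ 2.08 A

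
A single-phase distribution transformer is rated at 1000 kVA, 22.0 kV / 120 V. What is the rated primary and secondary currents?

I_p = S/V_p = 1000000/22000 = 45.5 A.
I_s = S/V_s = 1000000/120 = 8330 A.

I_p ≈ 45.5 A, I_s ≈ 8330 A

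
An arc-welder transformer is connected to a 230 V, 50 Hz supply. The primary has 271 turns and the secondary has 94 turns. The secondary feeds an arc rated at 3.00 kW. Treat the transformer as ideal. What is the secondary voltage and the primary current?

V_s = V_p × N_s/N_p = 230 × 94/271 = 79.779 V.
I_s = P/V_s = 3000/79.779 = 37.604 A.
I_p = I_s × N_s/N_p = 37.604 × 94/271 = 13.0 A.

V_s ≈ 79.8 V, I_p ≈ 13.0 A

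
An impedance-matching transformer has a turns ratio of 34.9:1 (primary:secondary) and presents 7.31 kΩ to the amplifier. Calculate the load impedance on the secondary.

Z_s ≈ 6.00 Ω

Z_s = Z_p/(N_p/N_s)² = 7310/34.9² = 6.00 Ω.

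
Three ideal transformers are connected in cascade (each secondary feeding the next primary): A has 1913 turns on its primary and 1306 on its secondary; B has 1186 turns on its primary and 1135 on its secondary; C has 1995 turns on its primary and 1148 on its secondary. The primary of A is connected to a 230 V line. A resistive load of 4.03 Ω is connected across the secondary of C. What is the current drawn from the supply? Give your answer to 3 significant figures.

After A: V = 230.00 × 1306/1913 = 157.02 V.
After B: V = 157.02 × 1135/1186 = 150.27 V.
After C: V = 150.27 × 1148/1995 = 86.470 V.
I_load = 86.470/4.03 = 21.457 A, so P_out = 86.470 × 21.457 = 1855.4 W.
All ideal ⇒ P_in = P_out, so I_supply = 1855.4/230 = 8.07 A.

I_supply ≈ 8.07 A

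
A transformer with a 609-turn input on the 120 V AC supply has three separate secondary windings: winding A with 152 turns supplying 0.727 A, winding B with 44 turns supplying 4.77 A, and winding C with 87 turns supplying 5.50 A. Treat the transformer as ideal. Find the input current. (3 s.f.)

V_A = 120 × 152/609 = 29.951 V; V_B = 120 × 44/609 = 8.6700 V; V_C = 120 × 87/609 = 17.143 V.
P_out = V_A I_A + V_B I_B + V_C I_C = 29.951×0.727 + 8.6700×4.77 + 17.143×5.50 = 21.774 + 41.356 + 94.286 = 157.42 W.
Ideal ⇒ P_in = P_out, so I_in = P_out/V_in = 157.42/120 = 1.31 A.

I_in ≈ 1.31 A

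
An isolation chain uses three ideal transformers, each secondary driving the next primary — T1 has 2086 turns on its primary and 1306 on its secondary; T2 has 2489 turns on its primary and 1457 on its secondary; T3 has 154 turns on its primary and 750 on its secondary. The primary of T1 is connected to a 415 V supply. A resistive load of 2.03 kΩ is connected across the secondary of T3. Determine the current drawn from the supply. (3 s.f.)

Secondary of T1: V = 415.00 × 1306/2086 = 259.82 V.
Secondary of T2: V = 259.82 × 1457/2489 = 152.09 V.
Secondary of T3: V = 152.09 × 750/154 = 740.72 V.
I_load = 740.72/2030 = 0.36489 A, so P_out = 740.72 × 0.36489 = 270.28 W.
All ideal ⇒ P_in = P_out, so I_supply = 270.28/415 = 0.651 A.

I_supply ≈ 0.651 A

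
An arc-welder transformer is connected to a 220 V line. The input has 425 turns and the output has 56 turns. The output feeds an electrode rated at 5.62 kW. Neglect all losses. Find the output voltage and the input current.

V_out ≈ 29.0 V, I_in ≈ 25.5 A

V_out = V_in × N_out/N_in = 220 × 56/425 = 28.988 V.
I_out = P/V_out = 5620/28.988 = 193.87 A.
I_in = I_out × N_out/N_in = 193.87 × 56/425 = 25.5 A.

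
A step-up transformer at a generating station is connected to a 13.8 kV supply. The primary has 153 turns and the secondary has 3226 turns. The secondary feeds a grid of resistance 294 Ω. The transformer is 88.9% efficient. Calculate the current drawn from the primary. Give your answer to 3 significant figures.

V_s = 13800 × 3226/153 = 290970 V.
I_s = V_s/R = 290970/294 = 989.70 A.
P_out = V_s I_s = 290970 × 989.70 = 2.8798×10^8 W.
P_in = P_out/η = 2.8798×10^8/0.889 = 3.2393×10^8 W.
I_p = P_in/V_p = 3.2393×10^8/13800 = 23500 A.

I_p ≈ 23500 A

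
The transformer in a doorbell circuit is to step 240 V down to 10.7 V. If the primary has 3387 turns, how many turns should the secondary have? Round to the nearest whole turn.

N_s = 151 turns

N_s/N_p = V_s/V_p, so N_s = 3387 × 10.7/240 = 151.0 ≈ 151 turns.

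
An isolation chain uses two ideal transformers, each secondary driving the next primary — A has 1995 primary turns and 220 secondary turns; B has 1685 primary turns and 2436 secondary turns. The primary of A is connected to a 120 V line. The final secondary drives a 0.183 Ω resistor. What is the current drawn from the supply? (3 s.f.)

After A: V = 120.00 × 220/1995 = 13.233 V.
After B: V = 13.233 × 2436/1685 = 19.131 V.
I_load = 19.131/0.183 = 104.54 A, so P_out = 19.131 × 104.54 = 2000.0 W.
All ideal ⇒ P_in = P_out, so I_supply = 2000.0/120 = 16.7 A.

I_supply ≈ 16.7 A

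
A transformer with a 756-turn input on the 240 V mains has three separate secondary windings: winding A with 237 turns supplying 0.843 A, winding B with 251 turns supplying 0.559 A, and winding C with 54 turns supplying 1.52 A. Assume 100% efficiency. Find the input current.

V_A = 240 × 237/756 = 75.238 V; V_B = 240 × 251/756 = 79.683 V; V_C = 240 × 54/756 = 17.143 V.
P_out = V_A I_A + V_B I_B + V_C I_C = 75.238×0.843 + 79.683×0.559 + 17.143×1.52 = 63.426 + 44.543 + 26.057 = 134.03 W.
Ideal ⇒ P_in = P_out, so I_in = P_out/V_in = 134.03/240 = 0.558 A.

I_in ≈ 0.558 A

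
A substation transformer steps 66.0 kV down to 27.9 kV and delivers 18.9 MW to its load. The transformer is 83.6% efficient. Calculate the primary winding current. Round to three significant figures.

I_p ≈ 343 A

P_in = P_out/η = 1.89×10^7/0.836 = 2.2608×10^7 W.
I_p = P_in/V_p = 2.2608×10^7/66000 = 343 A.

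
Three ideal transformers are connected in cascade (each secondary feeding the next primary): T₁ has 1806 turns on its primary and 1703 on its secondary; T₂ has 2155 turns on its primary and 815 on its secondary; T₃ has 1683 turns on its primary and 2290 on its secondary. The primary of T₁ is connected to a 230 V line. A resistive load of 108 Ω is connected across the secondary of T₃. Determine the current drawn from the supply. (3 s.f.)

I_supply ≈ 0.501 A

After T₁: V = 230.00 × 1703/1806 = 216.88 V.
After T₂: V = 216.88 × 815/2155 = 82.023 V.
After T₃: V = 82.023 × 2290/1683 = 111.61 V.
I_load = 111.61/108 = 1.0334 A, so P_out = 111.61 × 1.0334 = 115.33 W.
All ideal ⇒ P_in = P_out, so I_supply = 115.33/230 = 0.501 A.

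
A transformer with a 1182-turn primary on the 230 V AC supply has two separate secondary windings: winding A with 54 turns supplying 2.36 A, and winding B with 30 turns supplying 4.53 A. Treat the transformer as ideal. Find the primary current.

I_p ≈ 0.223 A

V_A = 230 × 54/1182 = 10.508 V; V_B = 230 × 30/1182 = 5.8376 V.
P_out = V_A I_A + V_B I_B = 10.508×2.36 + 5.8376×4.53 = 24.798 + 26.444 = 51.242 W.
Ideal ⇒ P_in = P_out, so I_p = P_out/V_p = 51.242/230 = 0.223 A.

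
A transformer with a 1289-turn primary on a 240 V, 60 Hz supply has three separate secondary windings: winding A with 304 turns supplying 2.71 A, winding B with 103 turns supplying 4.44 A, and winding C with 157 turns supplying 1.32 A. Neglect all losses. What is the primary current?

I_p ≈ 1.15 A

V_A = 240 × 304/1289 = 56.602 V; V_B = 240 × 103/1289 = 19.178 V; V_C = 240 × 157/1289 = 29.232 V.
P_out = V_A I_A + V_B I_B + V_C I_C = 56.602×2.71 + 19.178×4.44 + 29.232×1.32 = 153.39 + 85.149 + 38.586 = 277.13 W.
Ideal ⇒ P_in = P_out, so I_p = P_out/V_p = 277.13/240 = 1.15 A.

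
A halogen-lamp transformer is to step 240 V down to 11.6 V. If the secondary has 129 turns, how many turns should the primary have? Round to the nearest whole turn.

N_p = 2669 turns

N_p/N_s = V_p/V_s, so N_p = 129 × 240/11.6 = 2669.0 ≈ 2669 turns.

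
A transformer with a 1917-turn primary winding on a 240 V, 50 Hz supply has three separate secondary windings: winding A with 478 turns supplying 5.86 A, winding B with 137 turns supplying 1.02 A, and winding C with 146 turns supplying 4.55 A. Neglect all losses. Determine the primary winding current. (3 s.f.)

V_A = 240 × 478/1917 = 59.844 V; V_B = 240 × 137/1917 = 17.152 V; V_C = 240 × 146/1917 = 18.279 V.
P_out = V_A I_A + V_B I_B + V_C I_C = 59.844×5.86 + 17.152×1.02 + 18.279×4.55 = 350.68 + 17.495 + 83.167 = 451.35 W.
Ideal ⇒ P_in = P_out, so I_p = P_out/V_p = 451.35/240 = 1.88 A.

I_p ≈ 1.88 A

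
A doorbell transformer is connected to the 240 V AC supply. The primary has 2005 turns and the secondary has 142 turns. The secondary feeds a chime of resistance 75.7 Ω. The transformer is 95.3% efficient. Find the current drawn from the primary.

I_p ≈ 0.0167 A

V_s = 240 × 142/2005 = 16.998 V.
I_s = V_s/R = 16.998/75.7 = 0.22454 A.
P_out = V_s I_s = 16.998 × 0.22454 = 3.8166 W.
P_in = P_out/η = 3.8166/0.953 = 4.0048 W.
I_p = P_in/V_p = 4.0048/240 = 0.0167 A.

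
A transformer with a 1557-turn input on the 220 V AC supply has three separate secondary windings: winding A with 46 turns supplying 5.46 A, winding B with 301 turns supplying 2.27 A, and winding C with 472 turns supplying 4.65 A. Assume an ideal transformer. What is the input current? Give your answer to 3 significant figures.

I_in ≈ 2.01 A

V_A = 220 × 46/1557 = 6.4997 V; V_B = 220 × 301/1557 = 42.531 V; V_C = 220 × 472/1557 = 66.692 V.
P_out = V_A I_A + V_B I_B + V_C I_C = 6.4997×5.46 + 42.531×2.27 + 66.692×4.65 = 35.488 + 96.544 + 310.12 = 442.15 W.
Ideal ⇒ P_in = P_out, so I_in = P_out/V_in = 442.15/220 = 2.01 A.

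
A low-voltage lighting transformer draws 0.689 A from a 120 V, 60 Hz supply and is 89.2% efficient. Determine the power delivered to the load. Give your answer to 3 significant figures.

P_out ≈ 73.8 W

P_in = V_p I_p = 120 × 0.689 = 82.680 W.
P_out = η P_in = 0.892 × 82.680 = 73.8 W.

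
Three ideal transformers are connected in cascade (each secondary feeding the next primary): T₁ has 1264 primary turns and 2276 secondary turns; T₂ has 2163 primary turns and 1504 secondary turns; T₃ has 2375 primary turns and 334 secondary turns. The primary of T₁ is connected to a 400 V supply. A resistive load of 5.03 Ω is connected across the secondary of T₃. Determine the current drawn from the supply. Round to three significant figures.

I_supply ≈ 2.47 A

Secondary of T₁: V = 400.00 × 2276/1264 = 720.25 V.
Secondary of T₂: V = 720.25 × 1504/2163 = 500.81 V.
Secondary of T₃: V = 500.81 × 334/2375 = 70.430 V.
I_load = 70.430/5.03 = 14.002 A, so P_out = 70.430 × 14.002 = 986.17 W.
All ideal ⇒ P_in = P_out, so I_supply = 986.17/400 = 2.47 A.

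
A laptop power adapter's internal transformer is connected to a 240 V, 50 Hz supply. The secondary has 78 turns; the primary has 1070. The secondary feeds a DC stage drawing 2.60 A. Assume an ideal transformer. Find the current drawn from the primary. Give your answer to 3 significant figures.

I_p ≈ 0.190 A

For an ideal transformer I_p N_p = I_s N_s, so I_p = 2.60 × 78/1070 = 0.190 A.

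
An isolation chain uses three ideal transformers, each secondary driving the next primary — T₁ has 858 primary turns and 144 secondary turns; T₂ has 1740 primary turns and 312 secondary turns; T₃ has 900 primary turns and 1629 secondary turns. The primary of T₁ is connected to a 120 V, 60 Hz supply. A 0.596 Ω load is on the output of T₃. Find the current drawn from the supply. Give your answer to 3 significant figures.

Secondary of T₁: V = 120.00 × 144/858 = 20.140 V.
Secondary of T₂: V = 20.140 × 312/1740 = 3.6113 V.
Secondary of T₃: V = 3.6113 × 1629/900 = 6.5364 V.
I_load = 6.5364/0.596 = 10.967 A, so P_out = 6.5364 × 10.967 = 71.686 W.
All ideal ⇒ P_in = P_out, so I_supply = 71.686/120 = 0.597 A.

I_supply ≈ 0.597 A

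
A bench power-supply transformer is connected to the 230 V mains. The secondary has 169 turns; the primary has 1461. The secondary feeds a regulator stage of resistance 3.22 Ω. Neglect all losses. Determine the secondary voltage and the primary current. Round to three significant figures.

V_s ≈ 26.6 V, I_p ≈ 0.956 A

V_s = V_p × N_s/N_p = 230 × 169/1461 = 26.605 V.
I_s = V_s/R = 26.605/3.22 = 8.2624 A.
I_p = I_s × N_s/N_p = 8.2624 × 169/1461 = 0.956 A.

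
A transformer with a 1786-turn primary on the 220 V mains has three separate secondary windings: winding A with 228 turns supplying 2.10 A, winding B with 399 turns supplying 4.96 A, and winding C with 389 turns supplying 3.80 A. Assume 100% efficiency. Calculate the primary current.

V_A = 220 × 228/1786 = 28.085 V; V_B = 220 × 399/1786 = 49.149 V; V_C = 220 × 389/1786 = 47.917 V.
P_out = V_A I_A + V_B I_B + V_C I_C = 28.085×2.10 + 49.149×4.96 + 47.917×3.80 = 58.979 + 243.78 + 182.09 = 484.84 W.
Ideal ⇒ P_in = P_out, so I_p = P_out/V_p = 484.84/220 = 2.20 A.

I_p ≈ 2.20 A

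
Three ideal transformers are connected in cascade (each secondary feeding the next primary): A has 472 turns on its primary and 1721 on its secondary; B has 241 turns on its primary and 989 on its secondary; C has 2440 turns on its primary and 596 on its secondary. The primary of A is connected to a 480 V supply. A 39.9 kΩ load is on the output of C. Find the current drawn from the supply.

I_supply ≈ 0.161 A

After A: V = 480.00 × 1721/472 = 1750.2 V.
After B: V = 1750.2 × 989/241 = 7182.2 V.
After C: V = 7182.2 × 596/2440 = 1754.3 V.
I_load = 1754.3/39900 = 0.043969 A, so P_out = 1754.3 × 0.043969 = 77.136 W.
All ideal ⇒ P_in = P_out, so I_supply = 77.136/480 = 0.161 A.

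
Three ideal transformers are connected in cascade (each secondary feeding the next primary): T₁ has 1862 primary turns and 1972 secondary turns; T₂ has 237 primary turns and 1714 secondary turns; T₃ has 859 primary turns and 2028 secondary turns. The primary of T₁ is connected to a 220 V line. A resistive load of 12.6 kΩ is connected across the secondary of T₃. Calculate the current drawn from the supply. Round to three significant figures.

After T₁: V = 220.00 × 1972/1862 = 233.00 V.
After T₂: V = 233.00 × 1714/237 = 1685.0 V.
After T₃: V = 1685.0 × 2028/859 = 3978.2 V.
I_load = 3978.2/12600 = 0.31573 A, so P_out = 3978.2 × 0.31573 = 1256.0 W.
All ideal ⇒ P_in = P_out, so I_supply = 1256.0/220 = 5.71 A.

I_supply ≈ 5.71 A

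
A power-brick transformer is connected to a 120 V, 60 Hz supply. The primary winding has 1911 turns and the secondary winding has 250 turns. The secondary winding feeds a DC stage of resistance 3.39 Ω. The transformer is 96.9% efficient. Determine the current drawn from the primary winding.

V_s = 120 × 250/1911 = 15.699 V.
I_s = V_s/R = 15.699/3.39 = 4.6309 A.
P_out = V_s I_s = 15.699 × 4.6309 = 72.698 W.
P_in = P_out/η = 72.698/0.969 = 75.024 W.
I_p = P_in/V_p = 75.024/120 = 0.625 A.

I_p ≈ 0.625 A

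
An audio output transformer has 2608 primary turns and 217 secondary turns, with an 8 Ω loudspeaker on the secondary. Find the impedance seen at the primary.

Z_p = (N_p/N_s)² × Z_s = (2608/217)² × 8 = 1160 Ω.

Z_p ≈ 1160 Ω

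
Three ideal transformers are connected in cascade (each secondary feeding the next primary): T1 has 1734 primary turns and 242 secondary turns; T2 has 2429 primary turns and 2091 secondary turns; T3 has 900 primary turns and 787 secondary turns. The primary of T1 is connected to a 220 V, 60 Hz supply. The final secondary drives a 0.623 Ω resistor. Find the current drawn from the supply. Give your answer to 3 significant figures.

I_supply ≈ 3.90 A

Secondary of T1: V = 220.00 × 242/1734 = 30.704 V.
Secondary of T2: V = 30.704 × 2091/2429 = 26.431 V.
Secondary of T3: V = 26.431 × 787/900 = 23.113 V.
I_load = 23.113/0.623 = 37.099 A, so P_out = 23.113 × 37.099 = 857.45 W.
All ideal ⇒ P_in = P_out, so I_supply = 857.45/220 = 3.90 A.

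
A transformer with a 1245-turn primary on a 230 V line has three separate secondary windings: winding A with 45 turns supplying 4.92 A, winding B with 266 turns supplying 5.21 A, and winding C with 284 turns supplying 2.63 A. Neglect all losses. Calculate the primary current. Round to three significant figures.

V_A = 230 × 45/1245 = 8.3133 V; V_B = 230 × 266/1245 = 49.141 V; V_C = 230 × 284/1245 = 52.466 V.
P_out = V_A I_A + V_B I_B + V_C I_C = 8.3133×4.92 + 49.141×5.21 + 52.466×2.63 = 40.901 + 256.02 + 137.99 = 434.91 W.
Ideal ⇒ P_in = P_out, so I_p = P_out/V_p = 434.91/230 = 1.89 A.

I_p ≈ 1.89 A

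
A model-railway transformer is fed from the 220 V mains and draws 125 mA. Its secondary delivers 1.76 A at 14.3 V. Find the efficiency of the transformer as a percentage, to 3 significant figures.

P_in = 220 × 0.125 = 27.5000 W.
P_out = 14.3 × 1.76 = 25.1680 W.
η = P_out/P_in = 25.1680/27.5000 = 0.915.

η ≈ 91.5%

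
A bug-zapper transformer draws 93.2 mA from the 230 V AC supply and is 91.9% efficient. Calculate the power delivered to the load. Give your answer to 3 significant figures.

P_in = V_p I_p = 230 × 0.0932 = 21.436 W.
P_out = η P_in = 0.919 × 21.436 = 19.7 W.

P_out ≈ 19.7 W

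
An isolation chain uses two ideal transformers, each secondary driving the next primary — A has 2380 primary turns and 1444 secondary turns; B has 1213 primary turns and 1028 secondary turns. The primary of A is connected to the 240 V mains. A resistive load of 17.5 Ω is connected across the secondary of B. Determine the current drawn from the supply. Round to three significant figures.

After A: V = 240.00 × 1444/2380 = 145.61 V.
After B: V = 145.61 × 1028/1213 = 123.41 V.
I_load = 123.41/17.5 = 7.0517 A, so P_out = 123.41 × 7.0517 = 870.22 W.
All ideal ⇒ P_in = P_out, so I_supply = 870.22/240 = 3.63 A.

I_supply ≈ 3.63 A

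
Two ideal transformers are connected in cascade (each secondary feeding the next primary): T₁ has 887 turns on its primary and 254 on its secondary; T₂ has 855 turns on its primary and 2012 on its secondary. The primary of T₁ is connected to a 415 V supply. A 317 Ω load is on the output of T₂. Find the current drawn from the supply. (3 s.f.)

I_supply ≈ 0.594 A

After T₁: V = 415.00 × 254/887 = 118.84 V.
After T₂: V = 118.84 × 2012/855 = 279.65 V.
I_load = 279.65/317 = 0.88219 A, so P_out = 279.65 × 0.88219 = 246.71 W.
All ideal ⇒ P_in = P_out, so I_supply = 246.71/415 = 0.594 A.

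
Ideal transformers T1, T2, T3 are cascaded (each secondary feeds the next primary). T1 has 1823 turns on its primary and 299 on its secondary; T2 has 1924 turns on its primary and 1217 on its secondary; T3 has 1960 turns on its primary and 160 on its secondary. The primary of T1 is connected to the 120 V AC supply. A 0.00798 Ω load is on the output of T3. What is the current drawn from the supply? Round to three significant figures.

After T1: V = 120.00 × 299/1823 = 19.682 V.
After T2: V = 19.682 × 1217/1924 = 12.449 V.
After T3: V = 12.449 × 160/1960 = 1.0163 V.
I_load = 1.0163/0.00798 = 127.35 A, so P_out = 1.0163 × 127.35 = 129.43 W.
All ideal ⇒ P_in = P_out, so I_supply = 129.43/120 = 1.08 A.

I_supply ≈ 1.08 A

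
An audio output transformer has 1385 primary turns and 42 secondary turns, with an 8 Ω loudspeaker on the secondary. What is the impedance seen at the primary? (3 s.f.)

Z_p ≈ 8700 Ω

Z_p = (N_p/N_s)² × Z_s = (1385/42)² × 8 = 8700 Ω.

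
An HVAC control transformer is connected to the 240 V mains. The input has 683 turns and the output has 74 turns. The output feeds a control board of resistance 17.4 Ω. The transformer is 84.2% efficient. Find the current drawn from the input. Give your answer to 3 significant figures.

V_out = 240 × 74/683 = 26.003 V.
I_out = V_out/R = 26.003/17.4 = 1.4944 A.
P_out = V_out I_out = 26.003 × 1.4944 = 38.859 W.
P_in = P_out/η = 38.859/0.842 = 46.151 W.
I_in = P_in/V_in = 46.151/240 = 0.192 A.

I_in ≈ 0.192 A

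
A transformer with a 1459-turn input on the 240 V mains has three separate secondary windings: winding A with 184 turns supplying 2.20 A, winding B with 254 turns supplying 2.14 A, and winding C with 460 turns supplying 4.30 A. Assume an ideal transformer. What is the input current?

I_in ≈ 2.01 A

V_A = 240 × 184/1459 = 30.267 V; V_B = 240 × 254/1459 = 41.782 V; V_C = 240 × 460/1459 = 75.668 V.
P_out = V_A I_A + V_B I_B + V_C I_C = 30.267×2.20 + 41.782×2.14 + 75.668×4.30 = 66.588 + 89.414 + 325.37 = 481.38 W.
Ideal ⇒ P_in = P_out, so I_in = P_out/V_in = 481.38/240 = 2.01 A.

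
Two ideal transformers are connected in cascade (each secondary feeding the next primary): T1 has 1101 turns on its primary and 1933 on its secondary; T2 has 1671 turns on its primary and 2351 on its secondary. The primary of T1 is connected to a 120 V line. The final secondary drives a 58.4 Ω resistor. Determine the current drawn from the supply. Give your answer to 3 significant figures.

I_supply ≈ 12.5 A

After T1: V = 120.00 × 1933/1101 = 210.68 V.
After T2: V = 210.68 × 2351/1671 = 296.42 V.
I_load = 296.42/58.4 = 5.0756 A, so P_out = 296.42 × 5.0756 = 1504.5 W.
All ideal ⇒ P_in = P_out, so I_supply = 1504.5/120 = 12.5 A.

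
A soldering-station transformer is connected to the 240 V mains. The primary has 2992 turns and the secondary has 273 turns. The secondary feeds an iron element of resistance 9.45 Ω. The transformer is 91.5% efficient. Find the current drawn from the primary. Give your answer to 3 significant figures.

V_s = 240 × 273/2992 = 21.898 V.
I_s = V_s/R = 21.898/9.45 = 2.3173 A.
P_out = V_s I_s = 21.898 × 2.3173 = 50.745 W.
P_in = P_out/η = 50.745/0.915 = 55.459 W.
I_p = P_in/V_p = 55.459/240 = 0.231 A.

I_p ≈ 0.231 A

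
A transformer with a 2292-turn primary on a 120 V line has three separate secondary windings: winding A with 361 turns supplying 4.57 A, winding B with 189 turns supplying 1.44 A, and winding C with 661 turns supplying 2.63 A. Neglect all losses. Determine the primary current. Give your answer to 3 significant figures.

V_A = 120 × 361/2292 = 18.901 V; V_B = 120 × 189/2292 = 9.8953 V; V_C = 120 × 661/2292 = 34.607 V.
P_out = V_A I_A + V_B I_B + V_C I_C = 18.901×4.57 + 9.8953×1.44 + 34.607×2.63 = 86.375 + 14.249 + 91.017 = 191.64 W.
Ideal ⇒ P_in = P_out, so I_p = P_out/V_p = 191.64/120 = 1.60 A.

I_p ≈ 1.60 A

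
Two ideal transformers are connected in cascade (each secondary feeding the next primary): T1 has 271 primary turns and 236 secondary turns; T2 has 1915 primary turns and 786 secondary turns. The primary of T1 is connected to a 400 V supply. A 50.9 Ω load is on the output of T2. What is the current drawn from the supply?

Secondary of T1: V = 400.00 × 236/271 = 348.34 V.
Secondary of T2: V = 348.34 × 786/1915 = 142.97 V.
I_load = 142.97/50.9 = 2.8089 A, so P_out = 142.97 × 2.8089 = 401.60 W.
All ideal ⇒ P_in = P_out, so I_supply = 401.60/400 = 1.00 A.

I_supply ≈ 1.00 A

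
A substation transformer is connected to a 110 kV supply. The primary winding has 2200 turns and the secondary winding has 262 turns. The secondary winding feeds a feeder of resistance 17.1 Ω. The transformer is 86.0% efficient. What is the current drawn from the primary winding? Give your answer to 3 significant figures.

I_p ≈ 106 A

V_s = 110000 × 262/2200 = 13100 V.
I_s = V_s/R = 13100/17.1 = 766.08 A.
P_out = V_s I_s = 13100 × 766.08 = 1.0036×10^7 W.
P_in = P_out/η = 1.0036×10^7/0.860 = 1.1669×10^7 W.
I_p = P_in/V_p = 1.1669×10^7/110000 = 106 A.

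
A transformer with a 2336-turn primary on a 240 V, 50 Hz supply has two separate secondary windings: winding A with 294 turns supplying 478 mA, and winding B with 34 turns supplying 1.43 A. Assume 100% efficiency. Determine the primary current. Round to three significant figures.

V_A = 240 × 294/2336 = 30.205 V; V_B = 240 × 34/2336 = 3.4932 V.
P_out = V_A I_A + V_B I_B = 30.205×0.478 + 3.4932×1.43 = 14.438 + 4.9952 = 19.433 W.
Ideal ⇒ P_in = P_out, so I_p = P_out/V_p = 19.433/240 = 0.0810 A.

I_p ≈ 0.0810 A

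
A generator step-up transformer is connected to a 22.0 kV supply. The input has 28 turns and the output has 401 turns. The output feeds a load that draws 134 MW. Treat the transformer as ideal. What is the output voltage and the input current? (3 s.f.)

V_out ≈ 315000 V, I_in ≈ 6090 A

V_out = V_in × N_out/N_in = 22000 × 401/28 = 315070 V.
I_out = P/V_out = 1.34×10^8/315070 = 425.30 A.
I_in = I_out × N_out/N_in = 425.30 × 401/28 = 6090 A.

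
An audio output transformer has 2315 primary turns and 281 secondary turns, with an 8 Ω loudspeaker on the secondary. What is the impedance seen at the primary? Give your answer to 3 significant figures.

Z_p ≈ 543 Ω

Z_p = (N_p/N_s)² × Z_s = (2315/281)² × 8 = 543 Ω.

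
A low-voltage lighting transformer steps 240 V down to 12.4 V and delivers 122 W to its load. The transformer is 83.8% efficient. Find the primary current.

P_in = P_out/η = 122/0.838 = 145.58 W.
I_p = P_in/V_p = 145.58/240 = 0.607 A.

I_p ≈ 0.607 A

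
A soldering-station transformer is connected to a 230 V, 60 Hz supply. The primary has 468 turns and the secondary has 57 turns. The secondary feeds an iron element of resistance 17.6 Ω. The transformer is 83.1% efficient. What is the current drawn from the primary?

I_p ≈ 0.233 A

V_s = 230 × 57/468 = 28.013 V.
I_s = V_s/R = 28.013/17.6 = 1.5916 A.
P_out = V_s I_s = 28.013 × 1.5916 = 44.586 W.
P_in = P_out/η = 44.586/0.831 = 53.654 W.
I_p = P_in/V_p = 53.654/230 = 0.233 A.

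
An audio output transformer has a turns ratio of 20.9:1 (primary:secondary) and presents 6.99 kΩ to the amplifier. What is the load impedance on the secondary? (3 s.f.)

Z_s = Z_p/(N_p/N_s)² = 6990/20.9² = 16.0 Ω.

Z_s ≈ 16.0 Ω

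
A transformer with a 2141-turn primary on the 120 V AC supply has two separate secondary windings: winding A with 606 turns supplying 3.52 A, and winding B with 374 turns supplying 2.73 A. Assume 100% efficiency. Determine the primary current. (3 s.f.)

I_p ≈ 1.47 A

V_A = 120 × 606/2141 = 33.965 V; V_B = 120 × 374/2141 = 20.962 V.
P_out = V_A I_A + V_B I_B = 33.965×3.52 + 20.962×2.73 = 119.56 + 57.227 = 176.79 W.
Ideal ⇒ P_in = P_out, so I_p = P_out/V_p = 176.79/120 = 1.47 A.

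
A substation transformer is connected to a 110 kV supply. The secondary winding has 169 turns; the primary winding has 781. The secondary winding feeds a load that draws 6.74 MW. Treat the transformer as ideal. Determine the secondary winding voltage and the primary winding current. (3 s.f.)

V_s = V_p × N_s/N_p = 110000 × 169/781 = 23803 V.
I_s = P/V_s = 6.74×10^6/23803 = 283.16 A.
I_p = I_s × N_s/N_p = 283.16 × 169/781 = 61.3 A.

V_s ≈ 23800 V, I_p ≈ 61.3 A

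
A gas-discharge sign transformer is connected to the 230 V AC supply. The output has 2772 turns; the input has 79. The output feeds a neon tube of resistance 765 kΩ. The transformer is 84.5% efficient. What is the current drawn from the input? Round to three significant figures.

V_out = 230 × 2772/79 = 8070.4 V.
I_out = V_out/R = 8070.4/765000 = 0.010550 A.
P_out = V_out I_out = 8070.4 × 0.010550 = 85.139 W.
P_in = P_out/η = 85.139/0.845 = 100.76 W.
I_in = P_in/V_in = 100.76/230 = 0.438 A.

I_in ≈ 0.438 A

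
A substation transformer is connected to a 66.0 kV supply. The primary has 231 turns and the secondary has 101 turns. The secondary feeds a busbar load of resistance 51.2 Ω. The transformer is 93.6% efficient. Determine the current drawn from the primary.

V_s = 66000 × 101/231 = 28857 V.
I_s = V_s/R = 28857/51.2 = 563.62 A.
P_out = V_s I_s = 28857 × 563.62 = 1.6264×10^7 W.
P_in = P_out/η = 1.6264×10^7/0.936 = 1.7376×10^7 W.
I_p = P_in/V_p = 1.7376×10^7/66000 = 263 A.

I_p ≈ 263 A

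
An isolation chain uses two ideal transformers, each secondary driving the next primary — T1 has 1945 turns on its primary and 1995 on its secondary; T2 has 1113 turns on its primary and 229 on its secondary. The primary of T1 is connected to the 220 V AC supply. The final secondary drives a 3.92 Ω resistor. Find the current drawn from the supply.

I_supply ≈ 2.50 A

After T1: V = 220.00 × 1995/1945 = 225.66 V.
After T2: V = 225.66 × 229/1113 = 46.429 V.
I_load = 46.429/3.92 = 11.844 A, so P_out = 46.429 × 11.844 = 549.90 W.
All ideal ⇒ P_in = P_out, so I_supply = 549.90/220 = 2.50 A.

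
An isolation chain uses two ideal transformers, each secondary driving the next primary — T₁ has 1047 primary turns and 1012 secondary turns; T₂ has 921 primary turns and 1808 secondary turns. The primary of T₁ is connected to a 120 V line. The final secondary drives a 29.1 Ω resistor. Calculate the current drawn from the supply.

Secondary of T₁: V = 120.00 × 1012/1047 = 115.99 V.
Secondary of T₂: V = 115.99 × 1808/921 = 227.70 V.
I_load = 227.70/29.1 = 7.8246 A, so P_out = 227.70 × 7.8246 = 1781.6 W.
All ideal ⇒ P_in = P_out, so I_supply = 1781.6/120 = 14.8 A.

I_supply ≈ 14.8 A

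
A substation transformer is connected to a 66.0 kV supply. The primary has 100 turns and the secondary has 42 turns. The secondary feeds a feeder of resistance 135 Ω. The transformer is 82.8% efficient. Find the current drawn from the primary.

V_s = 66000 × 42/100 = 27720 V.
I_s = V_s/R = 27720/135 = 205.33 A.
P_out = V_s I_s = 27720 × 205.33 = 5.6918×10^6 W.
P_in = P_out/η = 5.6918×10^6/0.828 = 6.8742×10^6 W.
I_p = P_in/V_p = 6.8742×10^6/66000 = 104 A.

I_p ≈ 104 A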